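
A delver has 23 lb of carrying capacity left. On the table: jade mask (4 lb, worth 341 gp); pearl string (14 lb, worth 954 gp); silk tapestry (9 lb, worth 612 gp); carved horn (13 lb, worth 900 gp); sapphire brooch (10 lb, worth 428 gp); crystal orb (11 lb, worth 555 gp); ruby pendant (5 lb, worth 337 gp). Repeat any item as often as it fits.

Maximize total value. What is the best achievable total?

Ranking by ratio (value/lb): jade mask 85.25, carved horn 69.23, pearl string 68.14.
5×jade mask uses 20 of the 23 lb and totals 1705.

1705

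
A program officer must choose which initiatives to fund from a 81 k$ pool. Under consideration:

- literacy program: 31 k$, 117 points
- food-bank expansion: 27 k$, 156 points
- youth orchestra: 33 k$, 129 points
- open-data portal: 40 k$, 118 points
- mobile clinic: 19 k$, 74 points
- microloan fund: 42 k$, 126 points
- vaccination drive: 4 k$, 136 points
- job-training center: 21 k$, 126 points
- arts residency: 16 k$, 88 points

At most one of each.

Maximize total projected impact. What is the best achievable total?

Filling by ratio: food-bank expansion + vaccination drive + job-training center + arts residency for 506, with 13 k$ left unused.
Dropping job-training center frees 21 k$; slotting in youth orchestra (33 k$) lifts the total to 509 at 80 k$.
Runner-up food-bank expansion + vaccination drive + job-training center + arts residency tops out at 506.

509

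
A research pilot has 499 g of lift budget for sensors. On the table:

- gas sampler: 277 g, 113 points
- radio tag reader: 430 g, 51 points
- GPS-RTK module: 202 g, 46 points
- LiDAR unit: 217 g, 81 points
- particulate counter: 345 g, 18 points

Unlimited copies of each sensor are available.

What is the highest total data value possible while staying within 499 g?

Taking gas sampler + LiDAR unit: 494 g used, 194 in data value.
That's the maximum — no swap from here does better than 194.

194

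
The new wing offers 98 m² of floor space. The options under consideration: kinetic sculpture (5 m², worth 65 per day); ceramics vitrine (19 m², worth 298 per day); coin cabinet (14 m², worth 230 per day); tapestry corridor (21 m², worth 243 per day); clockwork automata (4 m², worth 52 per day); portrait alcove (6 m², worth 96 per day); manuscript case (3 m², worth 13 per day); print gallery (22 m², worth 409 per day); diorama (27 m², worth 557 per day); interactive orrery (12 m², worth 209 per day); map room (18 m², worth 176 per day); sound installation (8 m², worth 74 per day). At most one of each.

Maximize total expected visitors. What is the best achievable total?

1755

Ranking by ratio (expected visitors/m²): diorama 20.63, print gallery 18.59, interactive orrery 17.42, coin cabinet 16.43.
Taking the top-ratio exhibits first gives kinetic sculpture + coin cabinet + clockwork automata + portrait alcove + print gallery + diorama + interactive orrery + sound installation for 1692 (98 m²).
The 19 m² tied up in kinetic sculpture and portrait alcove and sound installation is better spent on ceramics vitrine — total rises to 1755 (98 m²).
Runner-up ceramics vitrine + coin cabinet + manuscript case + print gallery + diorama + interactive orrery tops out at 1716.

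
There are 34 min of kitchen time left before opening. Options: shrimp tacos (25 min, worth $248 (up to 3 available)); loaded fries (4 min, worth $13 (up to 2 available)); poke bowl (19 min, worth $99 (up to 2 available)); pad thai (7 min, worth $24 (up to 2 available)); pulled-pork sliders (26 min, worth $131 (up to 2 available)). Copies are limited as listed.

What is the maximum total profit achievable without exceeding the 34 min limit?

A density-first pass picks shrimp tacos + pad thai — 272 at 32 min.
Replace pad thai with 2×loaded fries: the trade gains 2 net, giving 274 at 33 min.
That's the maximum — no swap from here does better than 274.

274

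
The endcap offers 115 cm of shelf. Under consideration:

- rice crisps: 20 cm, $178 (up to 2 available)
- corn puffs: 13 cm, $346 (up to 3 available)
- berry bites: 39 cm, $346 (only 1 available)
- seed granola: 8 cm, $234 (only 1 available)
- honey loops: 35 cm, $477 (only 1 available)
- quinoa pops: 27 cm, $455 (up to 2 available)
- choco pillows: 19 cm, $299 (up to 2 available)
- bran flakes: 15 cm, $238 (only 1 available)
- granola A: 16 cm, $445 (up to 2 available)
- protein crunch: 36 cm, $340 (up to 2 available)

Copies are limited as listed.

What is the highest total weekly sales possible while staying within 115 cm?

Filling by ratio: 3×corn puffs + seed granola + quinoa pops + 2×granola A for 2617, with 9 cm left unused.
Dropping quinoa pops frees 27 cm; slotting in choco pillows + bran flakes (34 cm) lifts the total to 2699 at 113 cm.
The spare 2 cm is too small for any remaining product, and no exchange beats 2699.

2699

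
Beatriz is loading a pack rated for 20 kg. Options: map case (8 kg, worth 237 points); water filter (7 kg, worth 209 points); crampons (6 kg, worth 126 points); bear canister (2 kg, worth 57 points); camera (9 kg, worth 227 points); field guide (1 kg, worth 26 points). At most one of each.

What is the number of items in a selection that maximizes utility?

Optimal total is 547.
For example map case + bear canister + camera + field guide achieves it, using 20 kg.
Every optimal selection uses 4 items.

4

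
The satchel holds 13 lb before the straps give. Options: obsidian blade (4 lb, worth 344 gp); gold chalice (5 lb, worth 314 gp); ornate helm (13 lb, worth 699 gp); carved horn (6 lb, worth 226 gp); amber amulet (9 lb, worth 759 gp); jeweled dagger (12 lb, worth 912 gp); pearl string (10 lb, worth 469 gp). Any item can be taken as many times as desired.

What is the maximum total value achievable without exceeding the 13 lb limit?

The ratio heuristic lands on 3×obsidian blade (1032) but leaves 1 lb idle.
Replace 2×obsidian blade with amber amulet: the trade gains 71 net, giving 1103 at 13 lb.
Nothing else within 13 lb beats 1103.

1103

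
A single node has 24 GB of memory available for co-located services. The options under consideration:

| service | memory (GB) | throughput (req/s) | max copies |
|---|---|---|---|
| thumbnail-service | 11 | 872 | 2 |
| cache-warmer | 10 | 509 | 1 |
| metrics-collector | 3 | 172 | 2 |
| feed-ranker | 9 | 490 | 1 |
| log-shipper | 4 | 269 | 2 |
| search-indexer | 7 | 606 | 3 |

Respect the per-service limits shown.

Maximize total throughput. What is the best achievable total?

1990

Metrics-collector + 3×search-indexer uses 24 of the 24 GB and totals 1990.
Every other selection either busts 24 GB or exceeds an availability limit or fails to beat 1990.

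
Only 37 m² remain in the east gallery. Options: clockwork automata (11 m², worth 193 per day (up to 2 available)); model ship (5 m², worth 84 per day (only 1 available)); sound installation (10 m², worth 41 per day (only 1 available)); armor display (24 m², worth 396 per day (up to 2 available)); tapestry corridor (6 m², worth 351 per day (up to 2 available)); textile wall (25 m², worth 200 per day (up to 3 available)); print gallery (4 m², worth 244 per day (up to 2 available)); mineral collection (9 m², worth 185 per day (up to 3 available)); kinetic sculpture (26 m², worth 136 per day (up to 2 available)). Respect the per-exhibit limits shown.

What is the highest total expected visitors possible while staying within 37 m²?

1467

A density-first pass picks model ship + 2×tapestry corridor + 2×print gallery + mineral collection — 1459 at 34 m².
Replace mineral collection with clockwork automata: the trade gains 8 net, giving 1467 at 36 m².
No other feasible combination exceeds 1467.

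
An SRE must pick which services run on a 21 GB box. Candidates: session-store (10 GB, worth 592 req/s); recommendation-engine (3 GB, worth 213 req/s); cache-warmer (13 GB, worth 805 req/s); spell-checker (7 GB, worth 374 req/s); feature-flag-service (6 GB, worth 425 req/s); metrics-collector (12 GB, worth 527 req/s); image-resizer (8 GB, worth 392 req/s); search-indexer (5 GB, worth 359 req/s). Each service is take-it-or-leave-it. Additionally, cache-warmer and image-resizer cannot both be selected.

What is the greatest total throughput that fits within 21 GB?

Ranking by ratio (throughput/GB): search-indexer 71.80, recommendation-engine 71.00, feature-flag-service 70.83, cache-warmer 61.92.
A density-first pass picks recommendation-engine + spell-checker + feature-flag-service + search-indexer — 1371 at 21 GB.
Replace spell-checker and feature-flag-service with cache-warmer: the trade gains 6 net, giving 1377 at 21 GB.
Next best is session-store + feature-flag-service + search-indexer at 1376 (21 GB) — short by 1.

1377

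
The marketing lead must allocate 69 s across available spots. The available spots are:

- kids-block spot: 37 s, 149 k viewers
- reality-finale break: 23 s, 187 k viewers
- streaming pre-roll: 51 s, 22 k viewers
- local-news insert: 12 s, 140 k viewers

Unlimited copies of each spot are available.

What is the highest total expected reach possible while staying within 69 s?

700

Ranking by ratio (expected reach/s): local-news insert 11.67, reality-finale break 8.13, kids-block spot 4.03.
The ratio ordering already packs tightly: 5×local-news insert, 60 s, 700.
The spare 9 s is too small for any remaining spot, and no exchange beats 700.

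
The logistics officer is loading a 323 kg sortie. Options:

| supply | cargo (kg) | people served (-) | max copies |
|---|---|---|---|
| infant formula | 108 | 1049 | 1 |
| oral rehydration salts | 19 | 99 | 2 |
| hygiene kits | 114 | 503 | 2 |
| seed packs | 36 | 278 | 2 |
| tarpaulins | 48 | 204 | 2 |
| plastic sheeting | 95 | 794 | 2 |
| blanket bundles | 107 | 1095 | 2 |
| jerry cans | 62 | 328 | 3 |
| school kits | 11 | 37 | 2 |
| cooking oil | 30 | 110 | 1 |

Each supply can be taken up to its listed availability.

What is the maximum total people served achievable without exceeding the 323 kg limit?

3239

Infant formula + 2×blanket bundles uses 322 of the 323 kg and totals 3239.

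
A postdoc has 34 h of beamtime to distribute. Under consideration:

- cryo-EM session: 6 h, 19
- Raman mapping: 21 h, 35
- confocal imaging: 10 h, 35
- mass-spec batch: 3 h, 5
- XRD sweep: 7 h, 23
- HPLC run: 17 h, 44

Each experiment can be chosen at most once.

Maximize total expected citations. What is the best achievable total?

102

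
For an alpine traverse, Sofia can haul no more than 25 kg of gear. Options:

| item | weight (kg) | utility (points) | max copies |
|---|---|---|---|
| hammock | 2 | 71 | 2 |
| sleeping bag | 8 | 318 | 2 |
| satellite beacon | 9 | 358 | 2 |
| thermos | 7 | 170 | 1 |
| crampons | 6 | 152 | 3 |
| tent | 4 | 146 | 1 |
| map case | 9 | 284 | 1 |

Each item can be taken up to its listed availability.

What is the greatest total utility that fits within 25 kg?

994

Ranking by ratio (utility/kg): satellite beacon 39.78, sleeping bag 39.75, tent 36.50, hammock 35.50.
Greedy by ratio would take hammock + 2×satellite beacon + tent: 24 kg used, total 933.
The 15 kg tied up in hammock and satellite beacon and tent is better spent on 2×sleeping bag — total rises to 994 (25 kg).
That's the maximum — no swap from here does better than 994.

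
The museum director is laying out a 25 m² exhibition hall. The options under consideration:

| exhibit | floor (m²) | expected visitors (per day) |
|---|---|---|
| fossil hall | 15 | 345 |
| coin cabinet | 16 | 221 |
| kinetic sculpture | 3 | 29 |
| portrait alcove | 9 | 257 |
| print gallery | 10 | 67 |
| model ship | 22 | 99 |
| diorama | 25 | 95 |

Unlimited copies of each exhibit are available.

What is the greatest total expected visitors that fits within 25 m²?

602

Taking the top-ratio exhibits first gives 2×kinetic sculpture + 2×portrait alcove for 572 (24 m²).
Replace 2×kinetic sculpture and portrait alcove with fossil hall: the trade gains 30 net, giving 602 at 24 m².
Every other selection either busts 25 m² or fails to beat 602.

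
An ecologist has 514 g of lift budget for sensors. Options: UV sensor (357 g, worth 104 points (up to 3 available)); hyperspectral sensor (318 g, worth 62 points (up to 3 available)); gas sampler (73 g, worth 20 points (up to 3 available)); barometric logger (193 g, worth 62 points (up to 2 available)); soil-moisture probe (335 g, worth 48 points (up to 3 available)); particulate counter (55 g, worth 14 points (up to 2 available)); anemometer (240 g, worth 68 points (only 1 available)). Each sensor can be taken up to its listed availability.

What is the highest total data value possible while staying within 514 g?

158

Taking gas sampler + 2×barometric logger + particulate counter: 514 g used, 158 in data value.
No other feasible combination exceeds 158.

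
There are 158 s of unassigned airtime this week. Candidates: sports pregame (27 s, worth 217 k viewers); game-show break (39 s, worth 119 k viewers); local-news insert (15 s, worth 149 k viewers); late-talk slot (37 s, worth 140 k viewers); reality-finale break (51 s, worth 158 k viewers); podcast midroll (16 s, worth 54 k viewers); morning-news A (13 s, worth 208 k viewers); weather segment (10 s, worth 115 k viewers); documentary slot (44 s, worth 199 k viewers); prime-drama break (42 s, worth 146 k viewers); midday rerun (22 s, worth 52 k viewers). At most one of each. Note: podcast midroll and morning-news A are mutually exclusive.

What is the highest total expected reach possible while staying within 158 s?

1034

The ratio heuristic lands on sports pregame + local-news insert + late-talk slot + morning-news A + weather segment + documentary slot (1028) but leaves 12 s idle.
The 37 s tied up in late-talk slot is better spent on prime-drama break — total rises to 1034 (151 s).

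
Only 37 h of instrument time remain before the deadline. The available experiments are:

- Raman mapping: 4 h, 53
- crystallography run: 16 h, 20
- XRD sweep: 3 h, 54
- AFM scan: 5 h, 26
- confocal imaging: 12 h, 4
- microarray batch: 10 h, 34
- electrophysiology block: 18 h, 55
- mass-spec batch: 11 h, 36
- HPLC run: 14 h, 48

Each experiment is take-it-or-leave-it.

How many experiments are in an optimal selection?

Optimal total is 217.
For example Raman mapping + XRD sweep + AFM scan + mass-spec batch + HPLC run achieves it, using 37 h.
All optima have 5 experiments.

5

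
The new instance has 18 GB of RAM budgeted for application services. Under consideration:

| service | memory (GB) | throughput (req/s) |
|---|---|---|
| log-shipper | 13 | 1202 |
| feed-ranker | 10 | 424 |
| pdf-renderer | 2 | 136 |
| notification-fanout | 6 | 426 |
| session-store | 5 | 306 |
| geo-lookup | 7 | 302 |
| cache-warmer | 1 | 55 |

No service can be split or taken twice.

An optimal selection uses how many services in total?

2

The maximum throughput within 18 GB is 1508.
log-shipper + session-store hits 1508 at 18 GB.
Any selection reaching 1508 contains exactly 2 services.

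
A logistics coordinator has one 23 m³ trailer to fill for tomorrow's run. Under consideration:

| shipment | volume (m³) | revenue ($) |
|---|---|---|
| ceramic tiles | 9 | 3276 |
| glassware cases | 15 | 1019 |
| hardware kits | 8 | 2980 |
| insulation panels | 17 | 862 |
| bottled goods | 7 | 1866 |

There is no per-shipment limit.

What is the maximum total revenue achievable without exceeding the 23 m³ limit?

Ranking by ratio (revenue/m³): hardware kits 372.50, ceramic tiles 364.00, bottled goods 266.57, glassware cases 67.93.
2×hardware kits + bottled goods uses 23 of the 23 m³ and totals 7826.
Every other selection either busts 23 m³ or fails to beat 7826.

7826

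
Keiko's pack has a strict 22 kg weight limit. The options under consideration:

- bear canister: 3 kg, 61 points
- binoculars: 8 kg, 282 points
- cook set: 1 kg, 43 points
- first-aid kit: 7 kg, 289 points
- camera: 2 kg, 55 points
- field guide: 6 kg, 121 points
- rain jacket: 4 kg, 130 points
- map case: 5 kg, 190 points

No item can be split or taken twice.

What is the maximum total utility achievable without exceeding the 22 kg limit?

816

By utility per kg: cook set 43.00, first-aid kit 41.29, map case 38.00 lead.
Greedy by ratio would take binoculars + cook set + first-aid kit + map case: 21 kg used, total 804.
Replace cook set with camera: the trade gains 12 net, giving 816 at 22 kg.
The closest alternative, binoculars + cook set + first-aid kit + map case, reaches only 804.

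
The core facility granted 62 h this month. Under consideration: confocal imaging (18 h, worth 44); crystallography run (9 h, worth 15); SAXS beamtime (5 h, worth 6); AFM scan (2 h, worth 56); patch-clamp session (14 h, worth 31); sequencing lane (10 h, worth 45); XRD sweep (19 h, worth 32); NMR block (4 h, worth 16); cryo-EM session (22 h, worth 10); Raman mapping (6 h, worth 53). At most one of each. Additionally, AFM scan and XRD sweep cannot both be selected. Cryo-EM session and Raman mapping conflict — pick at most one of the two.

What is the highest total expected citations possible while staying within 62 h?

251

Best packing: confocal imaging + SAXS beamtime + AFM scan + patch-clamp session + sequencing lane + NMR block + Raman mapping — 59 h, 251 total.
Runner-up confocal imaging + AFM scan + patch-clamp session + sequencing lane + NMR block + Raman mapping tops out at 245.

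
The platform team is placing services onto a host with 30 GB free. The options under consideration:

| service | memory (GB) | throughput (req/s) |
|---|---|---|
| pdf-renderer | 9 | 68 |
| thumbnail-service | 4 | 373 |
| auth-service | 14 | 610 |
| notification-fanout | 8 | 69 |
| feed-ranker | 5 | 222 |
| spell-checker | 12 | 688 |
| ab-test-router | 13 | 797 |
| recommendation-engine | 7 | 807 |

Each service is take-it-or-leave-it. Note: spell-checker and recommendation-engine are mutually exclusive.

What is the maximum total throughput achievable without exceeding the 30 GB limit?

Best packing: thumbnail-service + feed-ranker + ab-test-router + recommendation-engine — 29 GB, 2199 total.
That's the maximum — no feasible swap from here does better than 2199.

2199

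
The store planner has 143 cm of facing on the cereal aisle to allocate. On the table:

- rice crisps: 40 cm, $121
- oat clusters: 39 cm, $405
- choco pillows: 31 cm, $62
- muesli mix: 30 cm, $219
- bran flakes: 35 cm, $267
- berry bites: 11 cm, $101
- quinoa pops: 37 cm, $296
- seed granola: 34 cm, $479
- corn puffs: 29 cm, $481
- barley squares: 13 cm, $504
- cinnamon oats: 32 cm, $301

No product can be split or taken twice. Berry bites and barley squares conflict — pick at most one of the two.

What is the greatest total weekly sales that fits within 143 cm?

Taking bran flakes + seed granola + corn puffs + barley squares + cinnamon oats: 143 cm used, 2032 in weekly sales.
Every other selection either busts 143 cm or breaks a pairing rule or fails to beat 2032.

2032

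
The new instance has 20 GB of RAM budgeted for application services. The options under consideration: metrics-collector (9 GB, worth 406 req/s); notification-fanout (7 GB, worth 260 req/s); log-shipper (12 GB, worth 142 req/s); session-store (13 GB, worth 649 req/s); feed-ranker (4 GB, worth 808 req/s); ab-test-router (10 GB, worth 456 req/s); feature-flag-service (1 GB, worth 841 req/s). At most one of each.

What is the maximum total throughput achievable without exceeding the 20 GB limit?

By throughput per GB: feature-flag-service 841.00, feed-ranker 202.00, session-store 49.92 lead.
Session-store + feed-ranker + feature-flag-service uses 18 of the 20 GB and totals 2298.
Runner-up feed-ranker + ab-test-router + feature-flag-service tops out at 2105.

2298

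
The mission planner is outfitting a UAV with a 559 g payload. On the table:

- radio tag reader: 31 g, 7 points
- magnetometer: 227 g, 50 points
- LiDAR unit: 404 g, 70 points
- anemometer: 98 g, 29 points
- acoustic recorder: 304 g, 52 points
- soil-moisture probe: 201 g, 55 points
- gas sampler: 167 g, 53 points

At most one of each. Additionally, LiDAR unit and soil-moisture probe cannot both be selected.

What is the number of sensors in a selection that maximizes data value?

Best achievable data value is 144.
One optimal bundle: radio tag reader + anemometer + soil-moisture probe + gas sampler (497 g).
Every optimal selection uses 4 sensors.

4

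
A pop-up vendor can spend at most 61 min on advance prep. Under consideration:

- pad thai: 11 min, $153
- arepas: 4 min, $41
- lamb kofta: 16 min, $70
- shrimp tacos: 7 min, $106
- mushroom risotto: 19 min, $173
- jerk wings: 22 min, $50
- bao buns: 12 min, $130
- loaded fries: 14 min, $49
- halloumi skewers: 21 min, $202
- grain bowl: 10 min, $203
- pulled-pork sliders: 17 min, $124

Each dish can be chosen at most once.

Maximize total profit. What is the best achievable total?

A density-first pass picks pad thai + arepas + shrimp tacos + bao buns + grain bowl + pulled-pork sliders — 757 at 61 min.
Dropping arepas and pulled-pork sliders frees 21 min; slotting in halloumi skewers (21 min) lifts the total to 794 at 61 min.
Runner-up pad thai + shrimp tacos + mushroom risotto + bao buns + grain bowl tops out at 765.

794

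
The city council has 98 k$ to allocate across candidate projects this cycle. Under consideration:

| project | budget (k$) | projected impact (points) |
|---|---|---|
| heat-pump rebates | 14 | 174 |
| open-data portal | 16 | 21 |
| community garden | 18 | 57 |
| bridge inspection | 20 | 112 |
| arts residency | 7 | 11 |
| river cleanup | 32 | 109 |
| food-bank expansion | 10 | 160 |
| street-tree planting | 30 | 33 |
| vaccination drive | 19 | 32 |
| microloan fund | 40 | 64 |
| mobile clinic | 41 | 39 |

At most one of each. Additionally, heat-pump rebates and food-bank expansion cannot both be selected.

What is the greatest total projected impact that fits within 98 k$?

463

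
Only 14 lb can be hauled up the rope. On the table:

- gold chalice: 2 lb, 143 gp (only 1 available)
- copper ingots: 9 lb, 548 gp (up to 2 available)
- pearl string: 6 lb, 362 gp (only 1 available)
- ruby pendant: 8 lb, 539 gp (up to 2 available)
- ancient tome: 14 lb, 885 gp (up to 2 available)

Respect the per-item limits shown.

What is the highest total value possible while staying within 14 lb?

901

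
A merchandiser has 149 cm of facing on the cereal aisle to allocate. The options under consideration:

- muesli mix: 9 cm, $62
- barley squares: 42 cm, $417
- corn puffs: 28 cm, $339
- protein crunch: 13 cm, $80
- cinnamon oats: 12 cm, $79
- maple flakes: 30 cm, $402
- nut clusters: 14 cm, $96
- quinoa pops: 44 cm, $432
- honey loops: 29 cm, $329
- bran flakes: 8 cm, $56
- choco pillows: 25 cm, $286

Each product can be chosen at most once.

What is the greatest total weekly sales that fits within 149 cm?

Ranking by ratio (weekly sales/cm): maple flakes 13.40, corn puffs 12.11, choco pillows 11.44.
Filling by ratio: muesli mix + corn puffs + maple flakes + nut clusters + honey loops + bran flakes + choco pillows for 1570, with 6 cm left unused.
A better packing is barley squares + corn puffs + cinnamon oats + maple flakes + honey loops + bran flakes: 149 cm, total 1622.
The closest alternative, muesli mix + corn puffs + maple flakes + quinoa pops + honey loops + bran flakes, reaches only 1620.

1622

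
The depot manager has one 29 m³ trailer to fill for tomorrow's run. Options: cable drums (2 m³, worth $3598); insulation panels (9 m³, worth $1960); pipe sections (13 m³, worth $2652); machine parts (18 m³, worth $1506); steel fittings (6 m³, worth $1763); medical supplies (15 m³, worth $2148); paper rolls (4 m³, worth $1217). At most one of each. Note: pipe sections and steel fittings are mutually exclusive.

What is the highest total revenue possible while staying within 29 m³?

9427

The ratio heuristic lands on cable drums + insulation panels + steel fittings + paper rolls (8538) but leaves 8 m³ idle.
Dropping steel fittings frees 6 m³; slotting in pipe sections (13 m³) lifts the total to 9427 at 28 m³.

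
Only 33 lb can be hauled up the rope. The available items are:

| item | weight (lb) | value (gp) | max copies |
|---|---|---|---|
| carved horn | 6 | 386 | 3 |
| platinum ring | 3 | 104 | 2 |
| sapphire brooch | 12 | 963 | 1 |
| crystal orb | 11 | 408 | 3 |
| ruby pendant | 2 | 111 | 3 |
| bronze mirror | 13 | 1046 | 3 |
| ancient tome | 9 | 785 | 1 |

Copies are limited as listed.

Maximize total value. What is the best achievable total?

A density-first pass picks carved horn + 2×ruby pendant + bronze mirror + ancient tome — 2439 at 32 lb.
Replace 2×ruby pendant and bronze mirror with carved horn + sapphire brooch: the trade gains 81 net, giving 2520 at 33 lb.
That's the maximum — no swap from here does better than 2520.

2520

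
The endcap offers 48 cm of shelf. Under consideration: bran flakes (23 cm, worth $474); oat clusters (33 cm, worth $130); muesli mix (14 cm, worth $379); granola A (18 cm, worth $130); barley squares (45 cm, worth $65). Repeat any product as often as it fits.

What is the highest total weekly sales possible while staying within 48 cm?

1137

Taking 3×muesli mix: 42 cm used, 1137 in weekly sales.
Every other selection either busts 48 cm or fails to beat 1137.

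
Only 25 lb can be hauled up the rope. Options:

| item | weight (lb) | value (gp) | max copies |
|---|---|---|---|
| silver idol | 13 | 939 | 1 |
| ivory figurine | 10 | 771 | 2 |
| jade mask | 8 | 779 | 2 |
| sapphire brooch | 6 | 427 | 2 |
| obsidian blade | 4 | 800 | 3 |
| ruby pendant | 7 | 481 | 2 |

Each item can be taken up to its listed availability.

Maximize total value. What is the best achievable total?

By value per lb: obsidian blade 200.00, jade mask 97.38, ivory figurine 77.10, silver idol 72.23 lead.
The ratio heuristic lands on jade mask + 3×obsidian blade (3179) but leaves 5 lb idle.
The 8 lb tied up in jade mask is better spent on silver idol — total rises to 3339 (25 lb).
Every other selection either busts 25 lb or exceeds an availability limit or fails to beat 3339.

3339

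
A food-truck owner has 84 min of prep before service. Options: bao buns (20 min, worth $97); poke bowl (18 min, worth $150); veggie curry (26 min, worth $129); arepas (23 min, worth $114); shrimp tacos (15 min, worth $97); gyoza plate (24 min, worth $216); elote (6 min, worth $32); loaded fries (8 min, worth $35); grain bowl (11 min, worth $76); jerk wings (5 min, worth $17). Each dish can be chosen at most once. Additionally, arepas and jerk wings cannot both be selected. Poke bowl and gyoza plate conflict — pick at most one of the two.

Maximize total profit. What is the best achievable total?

553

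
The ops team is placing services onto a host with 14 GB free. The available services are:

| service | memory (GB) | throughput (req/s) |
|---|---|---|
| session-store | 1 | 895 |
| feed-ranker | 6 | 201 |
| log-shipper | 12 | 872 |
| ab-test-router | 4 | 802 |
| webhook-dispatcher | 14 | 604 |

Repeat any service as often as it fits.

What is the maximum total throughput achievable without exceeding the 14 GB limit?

12530

Density check — session-store 895.00, ab-test-router 200.50, log-shipper 72.67 are the best per GB.
The ratio ordering already packs tightly: 14×session-store, 14 GB, 12530.
Every other selection either busts 14 GB or fails to beat 12530.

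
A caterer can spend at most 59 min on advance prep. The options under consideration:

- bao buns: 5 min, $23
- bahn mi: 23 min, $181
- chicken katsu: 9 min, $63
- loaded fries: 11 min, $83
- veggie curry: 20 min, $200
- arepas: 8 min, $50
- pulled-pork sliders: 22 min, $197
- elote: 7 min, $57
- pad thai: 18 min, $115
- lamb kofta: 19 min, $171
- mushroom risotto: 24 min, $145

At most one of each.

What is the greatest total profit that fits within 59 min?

517

By profit per min: veggie curry 10.00, lamb kofta 9.00, pulled-pork sliders 8.95, elote 8.14 lead.
A density-first pass picks loaded fries + veggie curry + elote + lamb kofta — 511 at 57 min.
Replace loaded fries and lamb kofta with chicken katsu + pulled-pork sliders: the trade gains 6 net, giving 517 at 58 min.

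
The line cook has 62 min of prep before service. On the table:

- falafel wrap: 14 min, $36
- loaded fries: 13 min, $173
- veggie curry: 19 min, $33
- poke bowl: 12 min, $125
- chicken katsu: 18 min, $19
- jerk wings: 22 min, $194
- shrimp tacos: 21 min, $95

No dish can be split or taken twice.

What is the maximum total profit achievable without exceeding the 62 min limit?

By profit per min: loaded fries 13.31, poke bowl 10.42, jerk wings 8.82 lead.
Best packing: falafel wrap + loaded fries + poke bowl + jerk wings — 61 min, 528 total.
That's the maximum — no swap from here does better than 528.

528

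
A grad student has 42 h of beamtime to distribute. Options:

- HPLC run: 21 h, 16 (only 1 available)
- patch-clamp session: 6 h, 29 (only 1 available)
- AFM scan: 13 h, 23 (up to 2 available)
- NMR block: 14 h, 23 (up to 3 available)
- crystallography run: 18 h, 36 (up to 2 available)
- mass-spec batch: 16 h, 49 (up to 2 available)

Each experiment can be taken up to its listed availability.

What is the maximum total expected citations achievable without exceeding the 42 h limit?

127

Best packing: patch-clamp session + 2×mass-spec batch — 38 h, 127 total.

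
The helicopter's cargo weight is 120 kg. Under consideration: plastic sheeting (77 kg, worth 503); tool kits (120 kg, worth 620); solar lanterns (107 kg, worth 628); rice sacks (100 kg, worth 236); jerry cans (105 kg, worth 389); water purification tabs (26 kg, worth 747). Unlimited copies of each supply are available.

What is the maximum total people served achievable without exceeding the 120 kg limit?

2988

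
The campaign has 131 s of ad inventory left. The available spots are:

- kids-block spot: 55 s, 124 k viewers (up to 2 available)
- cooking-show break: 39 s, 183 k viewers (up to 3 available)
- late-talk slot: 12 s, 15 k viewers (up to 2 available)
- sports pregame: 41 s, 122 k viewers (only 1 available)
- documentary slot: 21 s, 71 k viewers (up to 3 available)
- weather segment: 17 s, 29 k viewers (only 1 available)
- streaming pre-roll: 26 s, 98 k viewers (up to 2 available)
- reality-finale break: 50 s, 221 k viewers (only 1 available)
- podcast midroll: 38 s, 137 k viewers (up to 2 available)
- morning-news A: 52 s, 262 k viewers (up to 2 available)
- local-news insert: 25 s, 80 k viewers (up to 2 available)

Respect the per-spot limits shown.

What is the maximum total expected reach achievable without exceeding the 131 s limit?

Filling by ratio: streaming pre-roll + 2×morning-news A for 622, with 1 s left unused.
Replace streaming pre-roll and morning-news A with 2×cooking-show break: the trade gains 6 net, giving 628 at 130 s.
No other feasible combination exceeds 628.

628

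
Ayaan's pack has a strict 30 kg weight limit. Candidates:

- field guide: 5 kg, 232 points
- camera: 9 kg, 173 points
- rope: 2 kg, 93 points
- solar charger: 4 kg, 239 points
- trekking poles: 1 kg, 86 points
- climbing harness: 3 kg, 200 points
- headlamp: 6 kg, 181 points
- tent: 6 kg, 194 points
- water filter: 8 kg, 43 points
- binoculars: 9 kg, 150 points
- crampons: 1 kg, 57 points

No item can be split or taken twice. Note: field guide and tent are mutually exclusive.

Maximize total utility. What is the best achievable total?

1204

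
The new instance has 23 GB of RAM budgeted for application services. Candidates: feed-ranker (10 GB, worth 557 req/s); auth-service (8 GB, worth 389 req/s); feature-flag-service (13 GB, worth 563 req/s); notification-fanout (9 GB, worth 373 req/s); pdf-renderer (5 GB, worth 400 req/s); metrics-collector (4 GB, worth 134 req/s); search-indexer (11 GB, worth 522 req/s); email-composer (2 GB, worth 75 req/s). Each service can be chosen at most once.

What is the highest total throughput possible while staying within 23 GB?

Best packing: feed-ranker + auth-service + pdf-renderer — 23 GB, 1346 total.
That's the maximum — no swap from here does better than 1346.

1346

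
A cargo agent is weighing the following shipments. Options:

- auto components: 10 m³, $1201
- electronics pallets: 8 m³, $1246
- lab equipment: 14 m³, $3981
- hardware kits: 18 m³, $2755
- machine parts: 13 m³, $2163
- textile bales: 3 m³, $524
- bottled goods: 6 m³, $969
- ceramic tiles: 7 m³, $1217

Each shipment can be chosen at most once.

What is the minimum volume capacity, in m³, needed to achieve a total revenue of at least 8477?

42

Minimise m³ subject to total revenue ≥ 8477.
electronics pallets + lab equipment + machine parts + ceramic tiles reaches 8607 using 42 m³.
No combination under 42 m³ hits 8477.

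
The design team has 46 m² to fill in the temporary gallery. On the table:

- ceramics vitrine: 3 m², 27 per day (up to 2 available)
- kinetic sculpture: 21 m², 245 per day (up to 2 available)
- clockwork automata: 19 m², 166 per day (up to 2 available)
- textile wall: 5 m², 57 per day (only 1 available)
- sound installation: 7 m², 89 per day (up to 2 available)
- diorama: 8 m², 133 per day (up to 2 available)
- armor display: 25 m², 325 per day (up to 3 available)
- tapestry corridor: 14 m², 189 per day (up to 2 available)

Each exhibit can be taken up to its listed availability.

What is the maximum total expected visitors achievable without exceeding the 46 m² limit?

648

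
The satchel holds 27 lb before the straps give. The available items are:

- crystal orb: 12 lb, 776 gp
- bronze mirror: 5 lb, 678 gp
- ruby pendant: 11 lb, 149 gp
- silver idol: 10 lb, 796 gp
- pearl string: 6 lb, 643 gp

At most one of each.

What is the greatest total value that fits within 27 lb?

2250

The ratio heuristic lands on bronze mirror + silver idol + pearl string (2117) but leaves 6 lb idle.
Dropping pearl string frees 6 lb; slotting in crystal orb (12 lb) lifts the total to 2250 at 27 lb.
Runner-up bronze mirror + silver idol + pearl string tops out at 2117.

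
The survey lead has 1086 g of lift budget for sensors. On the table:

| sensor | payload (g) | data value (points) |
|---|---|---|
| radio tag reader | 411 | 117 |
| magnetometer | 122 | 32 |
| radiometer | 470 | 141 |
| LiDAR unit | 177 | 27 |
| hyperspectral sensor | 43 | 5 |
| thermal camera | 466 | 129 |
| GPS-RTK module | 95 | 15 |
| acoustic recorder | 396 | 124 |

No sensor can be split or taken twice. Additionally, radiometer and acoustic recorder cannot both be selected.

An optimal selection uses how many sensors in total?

3

Best achievable data value is 302.
For example magnetometer + radiometer + thermal camera achieves it, using 1058 g.
Every optimal selection uses 3 sensors.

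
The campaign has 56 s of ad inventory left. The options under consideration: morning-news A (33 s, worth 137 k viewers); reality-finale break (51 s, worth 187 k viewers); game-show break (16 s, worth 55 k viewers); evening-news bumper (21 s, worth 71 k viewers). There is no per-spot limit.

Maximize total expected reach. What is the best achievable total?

A density-first pass picks morning-news A + game-show break — 192 at 49 s.
The 16 s tied up in game-show break is better spent on evening-news bumper — total rises to 208 (54 s).

208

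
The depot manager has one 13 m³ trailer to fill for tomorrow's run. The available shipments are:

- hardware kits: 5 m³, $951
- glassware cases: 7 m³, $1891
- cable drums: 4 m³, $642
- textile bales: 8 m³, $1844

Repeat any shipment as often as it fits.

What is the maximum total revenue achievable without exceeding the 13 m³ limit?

Taking hardware kits + glassware cases: 12 m³ used, 2842 in revenue.

2842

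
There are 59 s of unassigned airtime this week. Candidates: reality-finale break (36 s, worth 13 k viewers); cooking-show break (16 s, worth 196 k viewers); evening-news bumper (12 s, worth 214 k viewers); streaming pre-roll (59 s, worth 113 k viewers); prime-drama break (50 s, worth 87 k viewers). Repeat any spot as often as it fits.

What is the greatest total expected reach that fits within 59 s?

856

Taking 4×evening-news bumper: 48 s used, 856 in expected reach.
That's the maximum — no swap from here does better than 856.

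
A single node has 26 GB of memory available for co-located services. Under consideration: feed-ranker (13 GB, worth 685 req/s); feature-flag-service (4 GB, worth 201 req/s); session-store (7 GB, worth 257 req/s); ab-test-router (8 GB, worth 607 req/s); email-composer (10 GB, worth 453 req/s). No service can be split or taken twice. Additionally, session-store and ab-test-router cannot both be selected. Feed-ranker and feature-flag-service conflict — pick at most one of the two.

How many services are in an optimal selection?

2

Optimal total is 1292.
One optimal bundle: feed-ranker + ab-test-router (21 GB).
Every optimal selection uses 2 services.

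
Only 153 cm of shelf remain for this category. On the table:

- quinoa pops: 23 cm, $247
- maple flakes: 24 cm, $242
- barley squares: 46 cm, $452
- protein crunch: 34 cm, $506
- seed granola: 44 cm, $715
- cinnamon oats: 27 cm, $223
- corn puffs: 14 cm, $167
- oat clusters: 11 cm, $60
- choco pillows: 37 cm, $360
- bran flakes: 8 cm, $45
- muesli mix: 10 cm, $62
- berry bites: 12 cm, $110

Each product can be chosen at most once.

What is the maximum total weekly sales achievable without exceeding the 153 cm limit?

The ratio heuristic lands on quinoa pops + maple flakes + protein crunch + seed granola + corn puffs + berry bites (1987) but leaves 2 cm idle.
The 36 cm tied up in maple flakes and berry bites is better spent on choco pillows — total rises to 1995 (152 cm).
No other feasible combination exceeds 1995.

1995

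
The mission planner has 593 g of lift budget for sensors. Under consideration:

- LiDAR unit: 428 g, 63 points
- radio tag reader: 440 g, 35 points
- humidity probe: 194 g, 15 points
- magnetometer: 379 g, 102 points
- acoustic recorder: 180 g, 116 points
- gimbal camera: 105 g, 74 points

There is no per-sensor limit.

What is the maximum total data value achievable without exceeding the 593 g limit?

Ranking by ratio (data value/g): gimbal camera 0.70, acoustic recorder 0.64, magnetometer 0.27, LiDAR unit 0.15.
Filling by ratio: 5×gimbal camera for 370, with 68 g left unused.
Replace 3×gimbal camera with 2×acoustic recorder: the trade gains 10 net, giving 380 at 570 g.

380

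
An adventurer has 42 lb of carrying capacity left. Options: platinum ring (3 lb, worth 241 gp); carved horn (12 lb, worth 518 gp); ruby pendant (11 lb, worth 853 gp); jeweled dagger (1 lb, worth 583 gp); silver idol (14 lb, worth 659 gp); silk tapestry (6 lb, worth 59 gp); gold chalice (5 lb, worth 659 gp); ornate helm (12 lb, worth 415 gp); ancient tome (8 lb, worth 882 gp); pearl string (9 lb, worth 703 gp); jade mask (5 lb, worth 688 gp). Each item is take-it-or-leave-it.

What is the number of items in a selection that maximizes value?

The maximum value within 42 lb is 4609.
One optimal bundle: platinum ring + ruby pendant + jeweled dagger + gold chalice + ancient tome + pearl string + jade mask (42 lb).
Every optimal selection uses 7 items.

7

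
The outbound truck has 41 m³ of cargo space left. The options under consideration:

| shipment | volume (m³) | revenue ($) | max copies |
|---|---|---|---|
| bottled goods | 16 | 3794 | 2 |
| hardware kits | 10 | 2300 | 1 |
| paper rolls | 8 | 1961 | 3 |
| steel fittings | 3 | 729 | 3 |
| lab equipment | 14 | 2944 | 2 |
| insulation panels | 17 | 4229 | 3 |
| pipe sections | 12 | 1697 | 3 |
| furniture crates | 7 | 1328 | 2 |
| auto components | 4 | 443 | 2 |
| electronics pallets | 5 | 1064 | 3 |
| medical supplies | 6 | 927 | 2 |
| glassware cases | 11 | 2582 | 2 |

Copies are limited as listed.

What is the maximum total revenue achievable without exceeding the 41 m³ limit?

10112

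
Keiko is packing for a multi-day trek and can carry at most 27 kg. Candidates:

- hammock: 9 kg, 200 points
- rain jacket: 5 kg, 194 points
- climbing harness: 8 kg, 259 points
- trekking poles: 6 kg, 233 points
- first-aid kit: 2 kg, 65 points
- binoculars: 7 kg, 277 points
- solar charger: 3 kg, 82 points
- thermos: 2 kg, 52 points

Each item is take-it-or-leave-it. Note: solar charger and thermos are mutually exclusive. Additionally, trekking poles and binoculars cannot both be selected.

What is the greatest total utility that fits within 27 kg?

Density check — binoculars 39.57, trekking poles 38.83, rain jacket 38.80 are the best per kg.
Taking rain jacket + climbing harness + first-aid kit + binoculars + solar charger: 25 kg used, 877 in utility.
That's the maximum — no feasible swap from here does better than 877.

877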